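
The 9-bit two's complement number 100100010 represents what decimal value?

MSB is 1, so the value is negative. Find the magnitude:
1. Invert bits:  011011101
2. Add 1:        011011110  = 222
3. Apply sign:   -222

Answer: -222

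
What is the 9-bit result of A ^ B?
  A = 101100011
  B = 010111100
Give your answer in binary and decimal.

Apply ^ to each column (1 where bits differ):
  101100011
^ 010111100
-----------
  111011111

Answer: 111011111 (479)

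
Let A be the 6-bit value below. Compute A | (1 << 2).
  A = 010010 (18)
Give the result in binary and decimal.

Mask = 1 << 2 = 000100
Bit 2 of A is 0, so OR-ing with the mask flips it to 1.
  010010
| 000100
--------
  010110

Answer: 010110 (22)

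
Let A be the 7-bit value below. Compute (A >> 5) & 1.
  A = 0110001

Bit 5 is the 6th from the right.
  0110001
   ^
That bit is 1.

Answer: 1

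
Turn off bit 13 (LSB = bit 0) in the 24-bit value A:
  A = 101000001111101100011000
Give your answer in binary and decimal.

Mask = ~(1 << 13) = 111111111101111111111111
Bit 13 of A is 1, so AND-ing with the mask clears it to 0.
  101000001111101100011000
& 111111111101111111111111
--------------------------
  101000001101101100011000

Answer: 101000001101101100011000 (10541848)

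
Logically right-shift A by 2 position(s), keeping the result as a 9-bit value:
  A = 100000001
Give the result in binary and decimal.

Logical shift right by 2: drop the bottom 2 bit(s), prepend 2 zero(s) on the left.
  100000001  ->  keep [1000000], discard [01], prepend 00
= 001000000

Answer: 001000000 (64)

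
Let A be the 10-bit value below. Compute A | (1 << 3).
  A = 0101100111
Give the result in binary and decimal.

Mask = 1 << 3 = 0000001000
Bit 3 of A is 0, so OR-ing with the mask flips it to 1.
  0101100111
| 0000001000
------------
  0101101111

Answer: 0101101111 (367)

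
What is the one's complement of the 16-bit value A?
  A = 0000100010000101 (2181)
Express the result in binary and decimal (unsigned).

Flip each bit (0->1, 1->0):
  0000100010000101
  1111011101111010

Answer: 1111011101111010 (63354)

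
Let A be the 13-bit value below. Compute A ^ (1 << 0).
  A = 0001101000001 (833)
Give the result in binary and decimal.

Mask = 1 << 0 = 0000000000001
Bit 0 of A is 1; XOR with the mask flips it to 0.
  0001101000001
^ 0000000000001
---------------
  0001101000000

Answer: 0001101000000 (832)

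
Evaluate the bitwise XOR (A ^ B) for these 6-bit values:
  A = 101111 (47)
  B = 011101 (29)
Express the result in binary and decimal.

Apply ^ to each column (1 where bits differ):
  101111
^ 011101
--------
  110010

Answer: 110010 (50)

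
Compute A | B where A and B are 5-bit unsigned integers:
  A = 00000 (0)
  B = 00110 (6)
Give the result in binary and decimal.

Apply | to each column (1 where either bit is 1):
  00000
| 00110
-------
  00110

Answer: 00110 (6)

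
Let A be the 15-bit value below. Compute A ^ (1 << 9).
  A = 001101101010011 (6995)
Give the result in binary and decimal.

Mask = 1 << 9 = 000001000000000
Bit 9 of A is 1; XOR with the mask flips it to 0.
  001101101010011
^ 000001000000000
-----------------
  001100101010011

Answer: 001100101010011 (6483)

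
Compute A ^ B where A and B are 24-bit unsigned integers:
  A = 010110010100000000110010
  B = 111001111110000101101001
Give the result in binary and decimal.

Apply ^ to each column (1 where bits differ):
  010110010100000000110010
^ 111001111110000101101001
--------------------------
  101111101010000101011011

Answer: 101111101010000101011011 (12493147)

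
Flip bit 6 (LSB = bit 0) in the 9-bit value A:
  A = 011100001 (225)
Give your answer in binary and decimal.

Mask = 1 << 6 = 001000000
Bit 6 of A is 1; XOR with the mask flips it to 0.
  011100001
^ 001000000
-----------
  010100001

Answer: 010100001 (161)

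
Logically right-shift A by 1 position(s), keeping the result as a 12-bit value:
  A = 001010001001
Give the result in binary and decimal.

Logical shift right by 1: drop the bottom 1 bit(s), prepend 1 zero(s) on the left.
  001010001001  ->  keep [00101000100], discard [1], prepend 0
= 000101000100

Answer: 000101000100 (324)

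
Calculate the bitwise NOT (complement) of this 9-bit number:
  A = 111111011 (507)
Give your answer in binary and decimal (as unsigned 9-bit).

Flip each bit (0->1, 1->0):
  111111011
  000000100

Answer: 000000100 (4)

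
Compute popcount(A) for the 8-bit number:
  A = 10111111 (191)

10111111
1-bits at positions (from bit 0 = LSB): 0, 1, 2, 3, 4, 5, 7
Count = 7

Answer: 7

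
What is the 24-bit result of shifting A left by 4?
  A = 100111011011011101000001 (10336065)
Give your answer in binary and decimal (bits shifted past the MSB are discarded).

Shift left by 4: drop the top 4 bit(s), append 4 zero(s) on the right.
  100111011011011101000001  ->  discard [1001], keep [11011011011101000001], append 0000
= 110110110111010000010000

Answer: 110110110111010000010000 (14382096)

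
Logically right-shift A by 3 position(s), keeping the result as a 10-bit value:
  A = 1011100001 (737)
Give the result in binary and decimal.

Logical shift right by 3: drop the bottom 3 bit(s), prepend 3 zero(s) on the left.
  1011100001  ->  keep [1011100], discard [001], prepend 000
= 0001011100

Answer: 0001011100 (92)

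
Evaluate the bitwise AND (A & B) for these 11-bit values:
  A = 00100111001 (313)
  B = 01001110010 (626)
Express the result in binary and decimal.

Apply & to each column (1 only where both bits are 1):
  00100111001
& 01001110010
-------------
  00000110000

Answer: 00000110000 (48)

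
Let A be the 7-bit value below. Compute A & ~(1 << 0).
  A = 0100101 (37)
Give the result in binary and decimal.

Mask = ~(1 << 0) = 1111110
Bit 0 of A is 1, so AND-ing with the mask clears it to 0.
  0100101
& 1111110
---------
  0100100

Answer: 0100100 (36)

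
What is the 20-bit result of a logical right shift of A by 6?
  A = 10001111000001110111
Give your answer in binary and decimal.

Logical shift right by 6: drop the bottom 6 bit(s), prepend 6 zero(s) on the left.
  10001111000001110111  ->  keep [10001111000001], discard [110111], prepend 000000
= 00000010001111000001

Answer: 00000010001111000001 (9153)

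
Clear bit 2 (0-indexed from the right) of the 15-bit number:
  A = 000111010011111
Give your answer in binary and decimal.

Mask = ~(1 << 2) = 111111111111011
Bit 2 of A is 1, so AND-ing with the mask clears it to 0.
  000111010011111
& 111111111111011
-----------------
  000111010011011

Answer: 000111010011011 (3739)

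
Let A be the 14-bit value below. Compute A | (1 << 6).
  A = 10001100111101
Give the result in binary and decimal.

Mask = 1 << 6 = 00000001000000
Bit 6 of A is 0, so OR-ing with the mask flips it to 1.
  10001100111101
| 00000001000000
----------------
  10001101111101

Answer: 10001101111101 (9085)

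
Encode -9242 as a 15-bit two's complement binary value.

1. Binary of +9242:  010010000011010
2. Invert bits:     101101111100101
3. Add 1:           101101111100110

Answer: 101101111100110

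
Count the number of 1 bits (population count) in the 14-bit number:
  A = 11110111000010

11110111000010
1-bits at positions (from bit 0 = LSB): 1, 6, 7, 8, 10, 11, 12, 13
Count = 8

Answer: 8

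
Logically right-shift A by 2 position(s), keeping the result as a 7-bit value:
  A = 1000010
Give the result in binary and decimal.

Logical shift right by 2: drop the bottom 2 bit(s), prepend 2 zero(s) on the left.
  1000010  ->  keep [10000], discard [10], prepend 00
= 0010000

Answer: 0010000 (16)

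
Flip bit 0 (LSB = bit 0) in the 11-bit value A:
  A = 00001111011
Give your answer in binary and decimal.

Mask = 1 << 0 = 00000000001
Bit 0 of A is 1; XOR with the mask flips it to 0.
  00001111011
^ 00000000001
-------------
  00001111010

Answer: 00001111010 (122)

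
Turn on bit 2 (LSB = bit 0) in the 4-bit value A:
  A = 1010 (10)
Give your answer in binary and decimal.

Mask = 1 << 2 = 0100
Bit 2 of A is 0, so OR-ing with the mask flips it to 1.
  1010
| 0100
------
  1110

Answer: 1110 (14)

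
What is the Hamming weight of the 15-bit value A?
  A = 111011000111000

111011000111000
1-bits at positions (from bit 0 = LSB): 3, 4, 5, 9, 10, 12, 13, 14
Count = 8

Answer: 8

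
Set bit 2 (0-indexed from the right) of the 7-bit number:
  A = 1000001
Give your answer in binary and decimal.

Mask = 1 << 2 = 0000100
Bit 2 of A is 0, so OR-ing with the mask flips it to 1.
  1000001
| 0000100
---------
  1000101

Answer: 1000101 (69)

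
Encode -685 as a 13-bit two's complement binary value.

1. Binary of +685:  0001010101101
2. Invert bits:     1110101010010
3. Add 1:           1110101010011

Answer: 1110101010011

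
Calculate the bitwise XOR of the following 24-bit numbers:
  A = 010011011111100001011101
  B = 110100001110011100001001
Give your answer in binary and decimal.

Apply ^ to each column (1 where bits differ):
  010011011111100001011101
^ 110100001110011100001001
--------------------------
  100111010001111101010100

Answer: 100111010001111101010100 (10297172)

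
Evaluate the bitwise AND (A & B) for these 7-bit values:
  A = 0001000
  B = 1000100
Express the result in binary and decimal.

Apply & to each column (1 only where both bits are 1):
  0001000
& 1000100
---------
  0000000

Answer: 0000000 (0)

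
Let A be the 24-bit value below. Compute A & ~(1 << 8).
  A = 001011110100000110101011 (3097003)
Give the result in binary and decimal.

Mask = ~(1 << 8) = 111111111111111011111111
Bit 8 of A is 1, so AND-ing with the mask clears it to 0.
  001011110100000110101011
& 111111111111111011111111
--------------------------
  001011110100000010101011

Answer: 001011110100000010101011 (3096747)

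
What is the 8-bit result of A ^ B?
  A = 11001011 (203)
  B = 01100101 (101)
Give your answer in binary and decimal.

Apply ^ to each column (1 where bits differ):
  11001011
^ 01100101
----------
  10101110

Answer: 10101110 (174)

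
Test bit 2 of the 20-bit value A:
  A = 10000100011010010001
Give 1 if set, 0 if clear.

Bit 2 is the 3rd from the right.
  10000100011010010001
                   ^
That bit is 0.

Answer: 0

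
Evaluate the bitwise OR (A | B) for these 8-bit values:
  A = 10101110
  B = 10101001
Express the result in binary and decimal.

Apply | to each column (1 where either bit is 1):
  10101110
| 10101001
----------
  10101111

Answer: 10101111 (175)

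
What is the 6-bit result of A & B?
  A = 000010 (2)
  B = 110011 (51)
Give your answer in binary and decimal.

Apply & to each column (1 only where both bits are 1):
  000010
& 110011
--------
  000010

Answer: 000010 (2)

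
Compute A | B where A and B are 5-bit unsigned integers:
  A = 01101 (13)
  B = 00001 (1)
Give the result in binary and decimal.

Apply | to each column (1 where either bit is 1):
  01101
| 00001
-------
  01101

Answer: 01101 (13)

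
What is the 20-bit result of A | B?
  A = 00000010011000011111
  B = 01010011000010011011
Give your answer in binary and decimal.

Apply | to each column (1 where either bit is 1):
  00000010011000011111
| 01010011000010011011
----------------------
  01010011011010011111

Answer: 01010011011010011111 (341663)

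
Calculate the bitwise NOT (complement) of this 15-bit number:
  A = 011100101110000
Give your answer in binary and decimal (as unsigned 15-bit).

Flip each bit (0->1, 1->0):
  011100101110000
  100011010001111

Answer: 100011010001111 (18063)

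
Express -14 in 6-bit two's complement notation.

1. Binary of +14:  001110
2. Invert bits:     110001
3. Add 1:           110010

Answer: 110010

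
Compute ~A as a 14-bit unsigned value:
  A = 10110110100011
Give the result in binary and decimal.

Flip each bit (0->1, 1->0):
  10110110100011
  01001001011100

Answer: 01001001011100 (4700)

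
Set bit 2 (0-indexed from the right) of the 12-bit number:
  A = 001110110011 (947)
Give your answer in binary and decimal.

Mask = 1 << 2 = 000000000100
Bit 2 of A is 0, so OR-ing with the mask flips it to 1.
  001110110011
| 000000000100
--------------
  001110110111

Answer: 001110110111 (951)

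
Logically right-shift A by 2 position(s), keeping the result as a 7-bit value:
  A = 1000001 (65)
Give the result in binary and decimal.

Logical shift right by 2: drop the bottom 2 bit(s), prepend 2 zero(s) on the left.
  1000001  ->  keep [10000], discard [01], prepend 00
= 0010000

Answer: 0010000 (16)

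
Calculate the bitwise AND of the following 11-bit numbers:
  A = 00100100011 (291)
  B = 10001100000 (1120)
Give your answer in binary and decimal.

Apply & to each column (1 only where both bits are 1):
  00100100011
& 10001100000
-------------
  00000100000

Answer: 00000100000 (32)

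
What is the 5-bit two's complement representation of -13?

1. Binary of +13:  01101
2. Invert bits:     10010
3. Add 1:           10011

Answer: 10011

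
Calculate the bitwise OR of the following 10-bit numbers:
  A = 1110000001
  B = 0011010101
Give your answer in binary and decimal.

Apply | to each column (1 where either bit is 1):
  1110000001
| 0011010101
------------
  1111010101

Answer: 1111010101 (981)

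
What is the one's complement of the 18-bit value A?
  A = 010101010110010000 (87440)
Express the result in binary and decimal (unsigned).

Flip each bit (0->1, 1->0):
  010101010110010000
  101010101001101111

Answer: 101010101001101111 (174703)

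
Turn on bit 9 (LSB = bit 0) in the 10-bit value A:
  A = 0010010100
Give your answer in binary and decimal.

Mask = 1 << 9 = 1000000000
Bit 9 of A is 0, so OR-ing with the mask flips it to 1.
  0010010100
| 1000000000
------------
  1010010100

Answer: 1010010100 (660)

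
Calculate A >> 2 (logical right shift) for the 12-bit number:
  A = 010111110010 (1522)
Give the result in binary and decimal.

Logical shift right by 2: drop the bottom 2 bit(s), prepend 2 zero(s) on the left.
  010111110010  ->  keep [0101111100], discard [10], prepend 00
= 000101111100

Answer: 000101111100 (380)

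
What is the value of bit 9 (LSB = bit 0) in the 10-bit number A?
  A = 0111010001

Bit 9 is the 10th from the right.
  0111010001
  ^
That bit is 0.

Answer: 0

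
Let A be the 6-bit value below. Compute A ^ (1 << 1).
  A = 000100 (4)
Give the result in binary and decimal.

Mask = 1 << 1 = 000010
Bit 1 of A is 0; XOR with the mask flips it to 1.
  000100
^ 000010
--------
  000110

Answer: 000110 (6)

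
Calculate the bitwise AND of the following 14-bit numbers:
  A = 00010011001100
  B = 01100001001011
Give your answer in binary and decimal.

Apply & to each column (1 only where both bits are 1):
  00010011001100
& 01100001001011
----------------
  00000001001000

Answer: 00000001001000 (72)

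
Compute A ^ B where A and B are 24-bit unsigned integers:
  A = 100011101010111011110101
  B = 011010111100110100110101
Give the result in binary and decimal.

Apply ^ to each column (1 where bits differ):
  100011101010111011110101
^ 011010111100110100110101
--------------------------
  111001010110001111000000

Answer: 111001010110001111000000 (15033280)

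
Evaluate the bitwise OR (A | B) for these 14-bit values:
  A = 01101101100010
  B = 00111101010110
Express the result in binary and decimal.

Apply | to each column (1 where either bit is 1):
  01101101100010
| 00111101010110
----------------
  01111101110110

Answer: 01111101110110 (8054)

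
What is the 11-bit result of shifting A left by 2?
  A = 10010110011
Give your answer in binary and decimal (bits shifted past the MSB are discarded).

Shift left by 2: drop the top 2 bit(s), append 2 zero(s) on the right.
  10010110011  ->  discard [10], keep [010110011], append 00
= 01011001100

Answer: 01011001100 (716)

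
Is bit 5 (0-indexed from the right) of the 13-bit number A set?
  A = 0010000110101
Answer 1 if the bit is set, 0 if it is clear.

Bit 5 is the 6th from the right.
  0010000110101
         ^
That bit is 1.

Answer: 1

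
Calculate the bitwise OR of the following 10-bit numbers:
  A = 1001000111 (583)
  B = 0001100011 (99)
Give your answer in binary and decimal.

Apply | to each column (1 where either bit is 1):
  1001000111
| 0001100011
------------
  1001100111

Answer: 1001100111 (615)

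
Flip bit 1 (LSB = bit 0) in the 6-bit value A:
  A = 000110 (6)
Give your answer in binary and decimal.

Mask = 1 << 1 = 000010
Bit 1 of A is 1; XOR with the mask flips it to 0.
  000110
^ 000010
--------
  000100

Answer: 000100 (4)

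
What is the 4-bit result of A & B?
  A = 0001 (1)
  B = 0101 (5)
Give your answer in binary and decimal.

Apply & to each column (1 only where both bits are 1):
  0001
& 0101
------
  0001

Answer: 0001 (1)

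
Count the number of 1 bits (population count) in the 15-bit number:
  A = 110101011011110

110101011011110
1-bits at positions (from bit 0 = LSB): 1, 2, 3, 4, 6, 7, 9, 11, 13, 14
Count = 10

Answer: 10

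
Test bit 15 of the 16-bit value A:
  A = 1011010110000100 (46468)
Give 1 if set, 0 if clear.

Bit 15 is the 16th from the right.
  1011010110000100
  ^
That bit is 1.

Answer: 1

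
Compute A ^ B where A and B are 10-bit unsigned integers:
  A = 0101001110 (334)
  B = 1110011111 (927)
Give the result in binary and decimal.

Apply ^ to each column (1 where bits differ):
  0101001110
^ 1110011111
------------
  1011010001

Answer: 1011010001 (721)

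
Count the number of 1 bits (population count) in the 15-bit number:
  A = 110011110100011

110011110100011
1-bits at positions (from bit 0 = LSB): 0, 1, 5, 7, 8, 9, 10, 13, 14
Count = 9

Answer: 9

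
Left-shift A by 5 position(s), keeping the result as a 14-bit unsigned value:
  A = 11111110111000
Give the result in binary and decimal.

Shift left by 5: drop the top 5 bit(s), append 5 zero(s) on the right.
  11111110111000  ->  discard [11111], keep [110111000], append 00000
= 11011100000000

Answer: 11011100000000 (14080)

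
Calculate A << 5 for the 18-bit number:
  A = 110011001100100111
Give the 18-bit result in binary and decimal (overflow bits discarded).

Shift left by 5: drop the top 5 bit(s), append 5 zero(s) on the right.
  110011001100100111  ->  discard [11001], keep [1001100100111], append 00000
= 100110010011100000

Answer: 100110010011100000 (156896)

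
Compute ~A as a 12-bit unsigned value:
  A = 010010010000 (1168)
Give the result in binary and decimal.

Flip each bit (0->1, 1->0):
  010010010000
  101101101111

Answer: 101101101111 (2927)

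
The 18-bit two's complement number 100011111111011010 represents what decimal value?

MSB is 1, so the value is negative. Find the magnitude:
1. Invert bits:  011100000000100101
2. Add 1:        011100000000100110  = 114726
3. Apply sign:   -114726

Answer: -114726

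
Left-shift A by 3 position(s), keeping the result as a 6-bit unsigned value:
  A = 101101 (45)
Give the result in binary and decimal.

Shift left by 3: drop the top 3 bit(s), append 3 zero(s) on the right.
  101101  ->  discard [101], keep [101], append 000
= 101000

Answer: 101000 (40)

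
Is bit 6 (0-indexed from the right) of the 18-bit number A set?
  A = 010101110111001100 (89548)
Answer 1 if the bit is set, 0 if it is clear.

Bit 6 is the 7th from the right.
  010101110111001100
             ^
That bit is 1.

Answer: 1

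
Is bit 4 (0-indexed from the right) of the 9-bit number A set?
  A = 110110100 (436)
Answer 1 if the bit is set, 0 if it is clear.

Bit 4 is the 5th from the right.
  110110100
      ^
That bit is 1.

Answer: 1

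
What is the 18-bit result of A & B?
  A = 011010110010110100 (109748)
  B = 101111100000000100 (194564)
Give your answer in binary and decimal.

Apply & to each column (1 only where both bits are 1):
  011010110010110100
& 101111100000000100
--------------------
  001010100000000100

Answer: 001010100000000100 (43012)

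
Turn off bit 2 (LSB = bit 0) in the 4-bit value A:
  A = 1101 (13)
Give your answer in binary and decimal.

Mask = ~(1 << 2) = 1011
Bit 2 of A is 1, so AND-ing with the mask clears it to 0.
  1101
& 1011
------
  1001

Answer: 1001 (9)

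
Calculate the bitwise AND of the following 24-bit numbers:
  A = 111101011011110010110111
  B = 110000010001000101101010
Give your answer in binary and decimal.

Apply & to each column (1 only where both bits are 1):
  111101011011110010110111
& 110000010001000101101010
--------------------------
  110000010001000000100010

Answer: 110000010001000000100010 (12652578)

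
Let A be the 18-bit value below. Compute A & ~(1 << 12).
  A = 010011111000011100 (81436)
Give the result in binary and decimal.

Mask = ~(1 << 12) = 111110111111111111
Bit 12 of A is 1, so AND-ing with the mask clears it to 0.
  010011111000011100
& 111110111111111111
--------------------
  010010111000011100

Answer: 010010111000011100 (77340)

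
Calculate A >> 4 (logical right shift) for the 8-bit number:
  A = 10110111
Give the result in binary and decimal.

Logical shift right by 4: drop the bottom 4 bit(s), prepend 4 zero(s) on the left.
  10110111  ->  keep [1011], discard [0111], prepend 0000
= 00001011

Answer: 00001011 (11)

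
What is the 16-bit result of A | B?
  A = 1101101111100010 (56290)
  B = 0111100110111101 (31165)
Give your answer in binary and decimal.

Apply | to each column (1 where either bit is 1):
  1101101111100010
| 0111100110111101
------------------
  1111101111111111

Answer: 1111101111111111 (64511)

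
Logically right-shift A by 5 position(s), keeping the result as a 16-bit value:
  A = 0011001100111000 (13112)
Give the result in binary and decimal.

Logical shift right by 5: drop the bottom 5 bit(s), prepend 5 zero(s) on the left.
  0011001100111000  ->  keep [00110011001], discard [11000], prepend 00000
= 0000000110011001

Answer: 0000000110011001 (409)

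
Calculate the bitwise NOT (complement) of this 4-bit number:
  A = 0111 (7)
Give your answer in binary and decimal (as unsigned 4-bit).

Flip each bit (0->1, 1->0):
  0111
  1000

Answer: 1000 (8)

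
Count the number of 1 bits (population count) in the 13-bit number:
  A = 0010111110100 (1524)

0010111110100
1-bits at positions (from bit 0 = LSB): 2, 4, 5, 6, 7, 8, 10
Count = 7

Answer: 7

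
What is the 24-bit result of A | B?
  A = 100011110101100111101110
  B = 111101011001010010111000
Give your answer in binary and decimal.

Apply | to each column (1 where either bit is 1):
  100011110101100111101110
| 111101011001010010111000
--------------------------
  111111111101110111111110

Answer: 111111111101110111111110 (16768510)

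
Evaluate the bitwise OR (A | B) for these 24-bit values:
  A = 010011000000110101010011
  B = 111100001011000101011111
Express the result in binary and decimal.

Apply | to each column (1 where either bit is 1):
  010011000000110101010011
| 111100001011000101011111
--------------------------
  111111001011110101011111

Answer: 111111001011110101011111 (16563551)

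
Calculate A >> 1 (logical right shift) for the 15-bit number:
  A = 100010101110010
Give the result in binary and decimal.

Logical shift right by 1: drop the bottom 1 bit(s), prepend 1 zero(s) on the left.
  100010101110010  ->  keep [10001010111001], discard [0], prepend 0
= 010001010111001

Answer: 010001010111001 (8889)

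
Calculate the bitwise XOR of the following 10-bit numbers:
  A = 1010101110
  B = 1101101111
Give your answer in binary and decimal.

Apply ^ to each column (1 where bits differ):
  1010101110
^ 1101101111
------------
  0111000001

Answer: 0111000001 (449)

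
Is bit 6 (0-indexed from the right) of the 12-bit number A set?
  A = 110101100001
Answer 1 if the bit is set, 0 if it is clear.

Bit 6 is the 7th from the right.
  110101100001
       ^
That bit is 1.

Answer: 1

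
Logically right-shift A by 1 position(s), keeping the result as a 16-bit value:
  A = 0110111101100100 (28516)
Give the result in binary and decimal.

Logical shift right by 1: drop the bottom 1 bit(s), prepend 1 zero(s) on the left.
  0110111101100100  ->  keep [011011110110010], discard [0], prepend 0
= 0011011110110010

Answer: 0011011110110010 (14258)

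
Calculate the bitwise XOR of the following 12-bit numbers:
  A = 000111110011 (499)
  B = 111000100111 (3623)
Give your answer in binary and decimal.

Apply ^ to each column (1 where bits differ):
  000111110011
^ 111000100111
--------------
  111111010100

Answer: 111111010100 (4052)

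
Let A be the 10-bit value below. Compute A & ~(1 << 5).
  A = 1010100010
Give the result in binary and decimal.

Mask = ~(1 << 5) = 1111011111
Bit 5 of A is 1, so AND-ing with the mask clears it to 0.
  1010100010
& 1111011111
------------
  1010000010

Answer: 1010000010 (642)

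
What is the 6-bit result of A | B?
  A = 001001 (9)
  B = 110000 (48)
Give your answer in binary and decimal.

Apply | to each column (1 where either bit is 1):
  001001
| 110000
--------
  111001

Answer: 111001 (57)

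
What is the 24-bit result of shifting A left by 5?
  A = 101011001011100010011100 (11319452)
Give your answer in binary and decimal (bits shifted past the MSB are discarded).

Shift left by 5: drop the top 5 bit(s), append 5 zero(s) on the right.
  101011001011100010011100  ->  discard [10101], keep [1001011100010011100], append 00000
= 100101110001001110000000

Answer: 100101110001001110000000 (9900928)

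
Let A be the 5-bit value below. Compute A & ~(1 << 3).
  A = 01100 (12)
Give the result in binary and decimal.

Mask = ~(1 << 3) = 10111
Bit 3 of A is 1, so AND-ing with the mask clears it to 0.
  01100
& 10111
-------
  00100

Answer: 00100 (4)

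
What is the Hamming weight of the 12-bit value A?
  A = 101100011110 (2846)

101100011110
1-bits at positions (from bit 0 = LSB): 1, 2, 3, 4, 8, 9, 11
Count = 7

Answer: 7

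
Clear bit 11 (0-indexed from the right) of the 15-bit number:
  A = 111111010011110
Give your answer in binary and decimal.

Mask = ~(1 << 11) = 111011111111111
Bit 11 of A is 1, so AND-ing with the mask clears it to 0.
  111111010011110
& 111011111111111
-----------------
  111011010011110

Answer: 111011010011110 (30366)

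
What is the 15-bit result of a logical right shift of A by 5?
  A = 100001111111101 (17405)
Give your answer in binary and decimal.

Logical shift right by 5: drop the bottom 5 bit(s), prepend 5 zero(s) on the left.
  100001111111101  ->  keep [1000011111], discard [11101], prepend 00000
= 000001000011111

Answer: 000001000011111 (543)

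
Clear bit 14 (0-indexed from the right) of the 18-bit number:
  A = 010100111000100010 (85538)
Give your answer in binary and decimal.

Mask = ~(1 << 14) = 111011111111111111
Bit 14 of A is 1, so AND-ing with the mask clears it to 0.
  010100111000100010
& 111011111111111111
--------------------
  010000111000100010

Answer: 010000111000100010 (69154)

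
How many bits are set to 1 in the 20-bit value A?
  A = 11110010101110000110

11110010101110000110
1-bits at positions (from bit 0 = LSB): 1, 2, 7, 8, 9, 11, 13, 16, 17, 18, 19
Count = 11

Answer: 11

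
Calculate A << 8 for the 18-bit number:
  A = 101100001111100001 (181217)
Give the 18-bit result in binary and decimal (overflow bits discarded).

Shift left by 8: drop the top 8 bit(s), append 8 zero(s) on the right.
  101100001111100001  ->  discard [10110000], keep [1111100001], append 00000000
= 111110000100000000

Answer: 111110000100000000 (254208)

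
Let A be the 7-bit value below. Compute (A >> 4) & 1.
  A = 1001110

Bit 4 is the 5th from the right.
  1001110
    ^
That bit is 0.

Answer: 0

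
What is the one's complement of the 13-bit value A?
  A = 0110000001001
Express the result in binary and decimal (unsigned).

Flip each bit (0->1, 1->0):
  0110000001001
  1001111110110

Answer: 1001111110110 (5110)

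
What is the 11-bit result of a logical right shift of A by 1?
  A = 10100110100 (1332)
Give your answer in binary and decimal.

Logical shift right by 1: drop the bottom 1 bit(s), prepend 1 zero(s) on the left.
  10100110100  ->  keep [1010011010], discard [0], prepend 0
= 01010011010

Answer: 01010011010 (666)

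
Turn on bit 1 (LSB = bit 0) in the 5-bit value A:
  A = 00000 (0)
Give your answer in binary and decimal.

Mask = 1 << 1 = 00010
Bit 1 of A is 0, so OR-ing with the mask flips it to 1.
  00000
| 00010
-------
  00010

Answer: 00010 (2)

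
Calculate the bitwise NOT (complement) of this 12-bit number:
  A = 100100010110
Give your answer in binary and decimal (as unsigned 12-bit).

Flip each bit (0->1, 1->0):
  100100010110
  011011101001

Answer: 011011101001 (1769)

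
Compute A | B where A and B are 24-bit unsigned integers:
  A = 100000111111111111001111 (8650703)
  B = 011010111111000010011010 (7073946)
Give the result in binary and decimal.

Apply | to each column (1 where either bit is 1):
  100000111111111111001111
| 011010111111000010011010
--------------------------
  111010111111111111011111

Answer: 111010111111111111011111 (15466463)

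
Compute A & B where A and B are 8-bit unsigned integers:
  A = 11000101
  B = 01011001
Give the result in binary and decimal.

Apply & to each column (1 only where both bits are 1):
  11000101
& 01011001
----------
  01000001

Answer: 01000001 (65)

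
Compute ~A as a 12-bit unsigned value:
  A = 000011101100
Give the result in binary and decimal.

Flip each bit (0->1, 1->0):
  000011101100
  111100010011

Answer: 111100010011 (3859)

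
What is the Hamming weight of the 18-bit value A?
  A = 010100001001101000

010100001001101000
1-bits at positions (from bit 0 = LSB): 3, 5, 6, 9, 14, 16
Count = 6

Answer: 6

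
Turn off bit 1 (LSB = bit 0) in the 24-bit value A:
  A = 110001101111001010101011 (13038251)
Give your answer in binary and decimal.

Mask = ~(1 << 1) = 111111111111111111111101
Bit 1 of A is 1, so AND-ing with the mask clears it to 0.
  110001101111001010101011
& 111111111111111111111101
--------------------------
  110001101111001010101001

Answer: 110001101111001010101001 (13038249)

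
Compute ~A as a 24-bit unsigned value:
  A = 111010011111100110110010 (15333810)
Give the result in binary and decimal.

Flip each bit (0->1, 1->0):
  111010011111100110110010
  000101100000011001001101

Answer: 000101100000011001001101 (1443405)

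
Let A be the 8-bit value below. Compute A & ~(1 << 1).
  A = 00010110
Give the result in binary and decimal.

Mask = ~(1 << 1) = 11111101
Bit 1 of A is 1, so AND-ing with the mask clears it to 0.
  00010110
& 11111101
----------
  00010100

Answer: 00010100 (20)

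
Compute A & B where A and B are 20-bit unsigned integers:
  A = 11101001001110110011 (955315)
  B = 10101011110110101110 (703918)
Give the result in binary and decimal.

Apply & to each column (1 only where both bits are 1):
  11101001001110110011
& 10101011110110101110
----------------------
  10101001000110100010

Answer: 10101001000110100010 (692642)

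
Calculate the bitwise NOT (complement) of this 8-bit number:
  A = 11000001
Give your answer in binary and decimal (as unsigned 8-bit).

Flip each bit (0->1, 1->0):
  11000001
  00111110

Answer: 00111110 (62)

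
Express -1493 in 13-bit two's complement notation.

1. Binary of +1493:  0010111010101
2. Invert bits:     1101000101010
3. Add 1:           1101000101011

Answer: 1101000101011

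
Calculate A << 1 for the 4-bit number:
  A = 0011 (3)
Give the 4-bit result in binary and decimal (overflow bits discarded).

Shift left by 1: drop the top 1 bit(s), append 1 zero(s) on the right.
  0011  ->  discard [0], keep [011], append 0
= 0110

Answer: 0110 (6)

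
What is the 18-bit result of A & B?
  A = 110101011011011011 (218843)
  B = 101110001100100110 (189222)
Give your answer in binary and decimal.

Apply & to each column (1 only where both bits are 1):
  110101011011011011
& 101110001100100110
--------------------
  100100001000000010

Answer: 100100001000000010 (147970)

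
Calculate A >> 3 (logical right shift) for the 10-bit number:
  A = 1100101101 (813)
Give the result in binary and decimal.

Logical shift right by 3: drop the bottom 3 bit(s), prepend 3 zero(s) on the left.
  1100101101  ->  keep [1100101], discard [101], prepend 000
= 0001100101

Answer: 0001100101 (101)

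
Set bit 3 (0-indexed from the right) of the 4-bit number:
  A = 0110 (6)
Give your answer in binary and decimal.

Mask = 1 << 3 = 1000
Bit 3 of A is 0, so OR-ing with the mask flips it to 1.
  0110
| 1000
------
  1110

Answer: 1110 (14)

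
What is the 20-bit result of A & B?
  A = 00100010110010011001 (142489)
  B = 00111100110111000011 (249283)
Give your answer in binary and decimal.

Apply & to each column (1 only where both bits are 1):
  00100010110010011001
& 00111100110111000011
----------------------
  00100000110010000001

Answer: 00100000110010000001 (134273)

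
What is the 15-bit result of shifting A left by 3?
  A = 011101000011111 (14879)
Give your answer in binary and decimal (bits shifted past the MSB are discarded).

Shift left by 3: drop the top 3 bit(s), append 3 zero(s) on the right.
  011101000011111  ->  discard [011], keep [101000011111], append 000
= 101000011111000

Answer: 101000011111000 (20728)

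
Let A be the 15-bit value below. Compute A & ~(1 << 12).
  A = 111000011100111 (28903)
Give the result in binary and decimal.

Mask = ~(1 << 12) = 110111111111111
Bit 12 of A is 1, so AND-ing with the mask clears it to 0.
  111000011100111
& 110111111111111
-----------------
  110000011100111

Answer: 110000011100111 (24807)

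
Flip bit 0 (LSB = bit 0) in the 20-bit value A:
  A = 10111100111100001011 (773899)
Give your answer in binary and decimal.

Mask = 1 << 0 = 00000000000000000001
Bit 0 of A is 1; XOR with the mask flips it to 0.
  10111100111100001011
^ 00000000000000000001
----------------------
  10111100111100001010

Answer: 10111100111100001010 (773898)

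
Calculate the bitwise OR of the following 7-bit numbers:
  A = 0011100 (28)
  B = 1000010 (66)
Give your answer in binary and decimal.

Apply | to each column (1 where either bit is 1):
  0011100
| 1000010
---------
  1011110

Answer: 1011110 (94)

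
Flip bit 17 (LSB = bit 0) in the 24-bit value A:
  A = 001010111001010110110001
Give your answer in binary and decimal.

Mask = 1 << 17 = 000000100000000000000000
Bit 17 of A is 1; XOR with the mask flips it to 0.
  001010111001010110110001
^ 000000100000000000000000
--------------------------
  001010011001010110110001

Answer: 001010011001010110110001 (2725297)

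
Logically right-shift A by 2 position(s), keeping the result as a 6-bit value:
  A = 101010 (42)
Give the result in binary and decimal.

Logical shift right by 2: drop the bottom 2 bit(s), prepend 2 zero(s) on the left.
  101010  ->  keep [1010], discard [10], prepend 00
= 001010

Answer: 001010 (10)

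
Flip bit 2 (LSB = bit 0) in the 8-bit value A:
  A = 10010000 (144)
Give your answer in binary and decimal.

Mask = 1 << 2 = 00000100
Bit 2 of A is 0; XOR with the mask flips it to 1.
  10010000
^ 00000100
----------
  10010100

Answer: 10010100 (148)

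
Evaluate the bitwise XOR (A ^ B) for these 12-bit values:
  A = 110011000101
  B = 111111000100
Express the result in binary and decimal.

Apply ^ to each column (1 where bits differ):
  110011000101
^ 111111000100
--------------
  001100000001

Answer: 001100000001 (769)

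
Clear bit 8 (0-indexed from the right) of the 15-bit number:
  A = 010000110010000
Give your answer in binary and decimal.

Mask = ~(1 << 8) = 111111011111111
Bit 8 of A is 1, so AND-ing with the mask clears it to 0.
  010000110010000
& 111111011111111
-----------------
  010000010010000

Answer: 010000010010000 (8336)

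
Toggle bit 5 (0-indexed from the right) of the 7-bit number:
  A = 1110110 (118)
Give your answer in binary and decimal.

Mask = 1 << 5 = 0100000
Bit 5 of A is 1; XOR with the mask flips it to 0.
  1110110
^ 0100000
---------
  1010110

Answer: 1010110 (86)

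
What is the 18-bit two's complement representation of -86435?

1. Binary of +86435:  010101000110100011
2. Invert bits:     101010111001011100
3. Add 1:           101010111001011101

Answer: 101010111001011101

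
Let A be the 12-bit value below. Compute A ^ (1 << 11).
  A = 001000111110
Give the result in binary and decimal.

Mask = 1 << 11 = 100000000000
Bit 11 of A is 0; XOR with the mask flips it to 1.
  001000111110
^ 100000000000
--------------
  101000111110

Answer: 101000111110 (2622)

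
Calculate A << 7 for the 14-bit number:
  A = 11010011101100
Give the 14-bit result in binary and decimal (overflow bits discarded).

Shift left by 7: drop the top 7 bit(s), append 7 zero(s) on the right.
  11010011101100  ->  discard [1101001], keep [1101100], append 0000000
= 11011000000000

Answer: 11011000000000 (13824)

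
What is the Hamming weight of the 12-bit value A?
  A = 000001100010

000001100010
1-bits at positions (from bit 0 = LSB): 1, 5, 6
Count = 3

Answer: 3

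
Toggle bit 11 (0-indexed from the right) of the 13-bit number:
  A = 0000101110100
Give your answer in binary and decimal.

Mask = 1 << 11 = 0100000000000
Bit 11 of A is 0; XOR with the mask flips it to 1.
  0000101110100
^ 0100000000000
---------------
  0100101110100

Answer: 0100101110100 (2420)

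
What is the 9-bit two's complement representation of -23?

1. Binary of +23:  000010111
2. Invert bits:     111101000
3. Add 1:           111101001

Answer: 111101001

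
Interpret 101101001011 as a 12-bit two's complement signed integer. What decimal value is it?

MSB is 1, so the value is negative. Find the magnitude:
1. Invert bits:  010010110100
2. Add 1:        010010110101  = 1205
3. Apply sign:   -1205

Answer: -1205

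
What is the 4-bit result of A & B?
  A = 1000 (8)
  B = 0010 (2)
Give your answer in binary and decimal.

Apply & to each column (1 only where both bits are 1):
  1000
& 0010
------
  0000

Answer: 0000 (0)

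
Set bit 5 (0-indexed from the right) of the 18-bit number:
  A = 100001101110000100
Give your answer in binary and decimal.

Mask = 1 << 5 = 000000000000100000
Bit 5 of A is 0, so OR-ing with the mask flips it to 1.
  100001101110000100
| 000000000000100000
--------------------
  100001101110100100

Answer: 100001101110100100 (138148)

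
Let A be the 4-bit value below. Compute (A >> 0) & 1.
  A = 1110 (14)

Bit 0 is the 1st from the right.
  1110
     ^
That bit is 0.

Answer: 0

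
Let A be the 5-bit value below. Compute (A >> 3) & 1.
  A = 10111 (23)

Bit 3 is the 4th from the right.
  10111
   ^
That bit is 0.

Answer: 0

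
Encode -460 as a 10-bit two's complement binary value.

1. Binary of +460:  0111001100
2. Invert bits:     1000110011
3. Add 1:           1000110100

Answer: 1000110100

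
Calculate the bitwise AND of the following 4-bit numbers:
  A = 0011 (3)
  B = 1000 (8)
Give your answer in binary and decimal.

Apply & to each column (1 only where both bits are 1):
  0011
& 1000
------
  0000

Answer: 0000 (0)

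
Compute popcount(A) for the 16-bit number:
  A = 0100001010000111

0100001010000111
1-bits at positions (from bit 0 = LSB): 0, 1, 2, 7, 9, 14
Count = 6

Answer: 6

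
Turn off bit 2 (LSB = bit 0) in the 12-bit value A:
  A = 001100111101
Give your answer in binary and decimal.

Mask = ~(1 << 2) = 111111111011
Bit 2 of A is 1, so AND-ing with the mask clears it to 0.
  001100111101
& 111111111011
--------------
  001100111001

Answer: 001100111001 (825)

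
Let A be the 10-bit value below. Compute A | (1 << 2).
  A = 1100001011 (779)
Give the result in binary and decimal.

Mask = 1 << 2 = 0000000100
Bit 2 of A is 0, so OR-ing with the mask flips it to 1.
  1100001011
| 0000000100
------------
  1100001111

Answer: 1100001111 (783)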